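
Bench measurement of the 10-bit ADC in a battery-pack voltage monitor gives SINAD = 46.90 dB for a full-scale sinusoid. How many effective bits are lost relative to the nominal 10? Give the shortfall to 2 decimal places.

N_eff = (46.90 − 1.76)/6.02 = 7.4983 bits.
Lost resolution: 10 − 7.4983 = 2.5017 bits.

2.50 bits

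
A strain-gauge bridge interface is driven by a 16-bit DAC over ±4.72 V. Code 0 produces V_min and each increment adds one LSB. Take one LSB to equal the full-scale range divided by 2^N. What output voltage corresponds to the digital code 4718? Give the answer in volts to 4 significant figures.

-4.040 V

Span: 4.72 V − (-4.72 V) = 9.44 V. LSB = 9.44 V / 2^16.
V_out = V_min + code × LSB = -4.72 V + 4718 × 9.44 V / 65536
      = -4.72 V + 0.679595 V = -4.04041 V.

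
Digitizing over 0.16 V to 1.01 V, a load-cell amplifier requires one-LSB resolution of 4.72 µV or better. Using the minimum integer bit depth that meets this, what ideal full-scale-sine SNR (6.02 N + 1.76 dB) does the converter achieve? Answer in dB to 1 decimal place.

Full-scale range = 1.01 V − (0.16 V) = 0.85 V.
Need 2^N ≥ 0.85 V / 4.72 µV = 180100 → N_min = 18.
Ideal SNR at N = 18: 6.02·18 + 1.76 = 110.1 dB.

110.1 dB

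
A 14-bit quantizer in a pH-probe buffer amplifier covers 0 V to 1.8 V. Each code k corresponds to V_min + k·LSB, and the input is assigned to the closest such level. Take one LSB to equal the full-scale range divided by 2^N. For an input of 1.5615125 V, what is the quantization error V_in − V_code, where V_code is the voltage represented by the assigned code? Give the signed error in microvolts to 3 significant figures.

+25.7 µV

V_FS = 1.8 V. LSB = 1.8 V / 2^14 ≈ 109.9 µV.
(1.5615125 − (0)) / LSB = 1.5615125 × 16384/1.8 = 14213.2338. Nearest integer: k = 14213.
V_code = 0 + (14213/16384) × 1.8 = 1.5614868164 V.
Error = V_in − V_code = 1.5615125 − (1.5614868164) = +25.7 µV.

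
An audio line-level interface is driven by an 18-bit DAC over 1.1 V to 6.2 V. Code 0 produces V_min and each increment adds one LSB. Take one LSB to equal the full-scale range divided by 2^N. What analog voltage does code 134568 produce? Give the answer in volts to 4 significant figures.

3.718 V

Range = 6.2 − (1.1) = 5.1 V. LSB = 5.1 V / 2^18.
V_out = V_min + code × LSB = 1.1 V + 134568 × 5.1 V / 262144
      = 1.1 V + 2.61801 V = 3.71801 V.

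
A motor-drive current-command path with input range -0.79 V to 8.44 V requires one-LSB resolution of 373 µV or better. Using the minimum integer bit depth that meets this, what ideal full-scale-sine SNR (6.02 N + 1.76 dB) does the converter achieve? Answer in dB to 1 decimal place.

92.1 dB

The full-scale span is 8.44 − (-0.79) = 9.23 V.
9.23 V / 373 µV = 24750. Since 2^14 = 16384 and 2^15 = 32768, N = 15.
Ideal SNR at N = 15: 6.02·15 + 1.76 = 92.1 dB.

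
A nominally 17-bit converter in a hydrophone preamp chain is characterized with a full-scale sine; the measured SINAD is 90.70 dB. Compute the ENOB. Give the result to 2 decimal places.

ENOB = (90.70 − 1.76)/6.02 = 14.7741 bits.

14.77 bits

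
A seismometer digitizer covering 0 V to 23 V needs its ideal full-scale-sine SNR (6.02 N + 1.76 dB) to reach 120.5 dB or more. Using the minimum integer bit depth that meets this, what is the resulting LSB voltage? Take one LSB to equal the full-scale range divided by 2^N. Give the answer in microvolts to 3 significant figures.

Range is 23 V.
6.02 N + 1.76 ≥ 120.5 gives N ≥ 19.724, so the minimum integer is 20.
LSB = 23 V / 2^20 = 21.9 µV.

21.9 µV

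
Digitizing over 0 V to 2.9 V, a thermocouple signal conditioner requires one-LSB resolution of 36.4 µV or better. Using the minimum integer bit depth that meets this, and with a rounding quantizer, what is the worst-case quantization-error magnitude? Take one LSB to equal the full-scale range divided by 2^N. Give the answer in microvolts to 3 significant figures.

Full-scale range = 2.9 V.
Levels needed ≥ 2.9/36.4 µV = 79670. 2^17 = 131072 suffices, so N_min = 17.
LSB = 2.9 V / 2^17 = 22.125 µV.
|e|_max = LSB/2 = 11.1 µV.

11.1 µV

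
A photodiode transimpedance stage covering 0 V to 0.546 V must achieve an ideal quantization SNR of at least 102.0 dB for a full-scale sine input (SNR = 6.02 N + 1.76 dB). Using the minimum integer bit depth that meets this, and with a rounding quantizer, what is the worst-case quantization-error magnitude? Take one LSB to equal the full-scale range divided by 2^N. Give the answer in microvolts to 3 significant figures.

Full-scale range = 0.546 V.
6.02 N + 1.76 ≥ 102.0 gives N ≥ 16.651, so the minimum integer is 17.
LSB = 0.546 V / 2^17 = 4.1656 µV.
Half an LSB is 2.08 µV.

2.08 µV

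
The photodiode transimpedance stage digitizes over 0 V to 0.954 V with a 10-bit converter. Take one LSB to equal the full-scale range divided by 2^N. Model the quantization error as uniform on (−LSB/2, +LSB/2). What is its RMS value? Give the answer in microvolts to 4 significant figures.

Full-scale range = 0.954 V.
LSB = 0.954 V / 2^10 = 0.931641 mV.
V_rms = LSB/√12 = 0.931641 mV / √12 = 268.9 µV.

268.9 µV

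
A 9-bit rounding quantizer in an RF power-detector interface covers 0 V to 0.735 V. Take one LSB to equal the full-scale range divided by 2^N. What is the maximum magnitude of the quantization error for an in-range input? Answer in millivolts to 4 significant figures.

V_FS = 0.735 V.
LSB = 0.735 V ÷ 2^9 = 0.735/512 V = 1.43555 mV.
Worst-case error for round-to-nearest is half an LSB: 0.7178 mV.

0.7178 mV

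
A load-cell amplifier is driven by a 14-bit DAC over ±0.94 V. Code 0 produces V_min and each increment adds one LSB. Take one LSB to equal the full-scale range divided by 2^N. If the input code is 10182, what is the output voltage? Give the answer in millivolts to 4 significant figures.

Span: 0.94 V − (-0.94 V) = 1.88 V. LSB = 1.88 V / 2^14.
V_out = V_min + code × LSB = -0.94 V + 10182 × 1.88 V / 16384
      = -0.94 V + 1.16834 V = 0.228345 V.

228.3 mV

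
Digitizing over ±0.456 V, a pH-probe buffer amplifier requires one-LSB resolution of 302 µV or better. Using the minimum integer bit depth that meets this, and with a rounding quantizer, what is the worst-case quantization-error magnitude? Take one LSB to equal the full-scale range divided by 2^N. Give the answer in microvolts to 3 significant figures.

Full-scale range = 0.456 V − (-0.456 V) = 0.912 V.
Need 2^N ≥ 0.912 V / 302 µV = 3020 → N_min = 12.
LSB = 0.912 V ÷ 2^12 = 0.912/4096 V = 222.66 µV.
Half an LSB is 111 µV.

111 µV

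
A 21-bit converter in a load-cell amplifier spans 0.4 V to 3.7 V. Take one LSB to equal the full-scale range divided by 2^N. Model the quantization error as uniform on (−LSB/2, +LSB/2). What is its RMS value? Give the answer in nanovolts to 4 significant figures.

Range = 3.7 − (0.4) = 3.3 V.
One LSB is 3.3 V / 2097152 = 1.57356 µV.
V_rms = LSB/√12 = 1.57356 µV / √12 = 454.2 nV.

454.2 nV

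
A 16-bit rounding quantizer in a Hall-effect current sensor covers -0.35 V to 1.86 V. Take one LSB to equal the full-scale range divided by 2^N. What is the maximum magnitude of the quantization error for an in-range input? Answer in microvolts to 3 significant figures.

16.9 µV

The full-scale span is 1.86 − (-0.35) = 2.21 V.
One LSB is 2.21 V / 65536 = 33.722 µV.
Worst-case error for round-to-nearest is half an LSB: 16.9 µV.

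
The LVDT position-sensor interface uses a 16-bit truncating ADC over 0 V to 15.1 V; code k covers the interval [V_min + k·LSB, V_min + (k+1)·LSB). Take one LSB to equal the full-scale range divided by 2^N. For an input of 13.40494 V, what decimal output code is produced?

Range is 15.1 V. LSB = 15.1 V / 2^16 ≈ 230.4 µV.
code = ⌊(V_in − V_min)/LSB⌋ = ⌊(V_in − V_min) × 2^16 / range⌋
     = ⌊(13.40494 − (0)) × 65536 / 15.1⌋ = ⌊13.40494 × 65536/15.1⌋
     = ⌊58179.215⌋ = 58179.

58179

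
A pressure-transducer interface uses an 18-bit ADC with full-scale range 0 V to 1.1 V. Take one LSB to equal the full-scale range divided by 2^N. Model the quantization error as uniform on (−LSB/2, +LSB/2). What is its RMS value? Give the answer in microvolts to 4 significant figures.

1.211 µV

V_FS = 1.1 V.
Step size = 1.1/262144 V = 4.19617 µV.
V_rms = LSB/√12 = 4.19617 µV / √12 = 1.211 µV.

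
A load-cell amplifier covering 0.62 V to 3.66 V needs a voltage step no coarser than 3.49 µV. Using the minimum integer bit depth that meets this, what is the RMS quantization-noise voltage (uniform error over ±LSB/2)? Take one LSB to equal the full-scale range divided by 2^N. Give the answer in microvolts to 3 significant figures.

Full-scale range = 3.66 V − (0.62 V) = 3.04 V.
3.04 V / 3.49 µV = 871100. Since 2^19 = 524288 and 2^20 = 1048576, N = 20.
Step size = 3.04/1048576 V = 2.8992 µV.
σ_q = LSB/√12 = 2.8992 µV/3.4641 = 0.837 µV.

0.837 µV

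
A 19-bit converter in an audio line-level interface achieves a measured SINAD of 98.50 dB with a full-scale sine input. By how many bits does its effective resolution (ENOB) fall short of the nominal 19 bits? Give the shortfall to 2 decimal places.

2.93 bits

Effective bits = (98.50 − 1.76)/6.02 = 16.0698.
Shortfall = 19 − 16.0698 = 2.9302 bits.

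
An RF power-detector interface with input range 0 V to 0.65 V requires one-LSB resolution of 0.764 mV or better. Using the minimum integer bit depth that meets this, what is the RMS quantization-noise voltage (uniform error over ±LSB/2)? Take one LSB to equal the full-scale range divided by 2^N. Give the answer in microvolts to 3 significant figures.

183 µV

Span = 0.65 V.
Need 2^N ≥ 0.65 V / 0.764 mV = 850.8 → N_min = 10.
One LSB is 0.65 V / 1024 = 0.63477 mV.
V_rms = LSB/√12 = 183 µV.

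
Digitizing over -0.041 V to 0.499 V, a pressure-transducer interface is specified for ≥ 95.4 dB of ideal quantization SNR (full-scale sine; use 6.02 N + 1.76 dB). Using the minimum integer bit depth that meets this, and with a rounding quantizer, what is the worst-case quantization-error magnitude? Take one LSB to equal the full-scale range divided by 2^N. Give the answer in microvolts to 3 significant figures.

4.12 µV

The full-scale span is 0.499 − (-0.041) = 0.54 V.
N ≥ (95.4 − 1.76)/6.02 = 15.555 → N_min = 16.
LSB = 0.54 V ÷ 2^16 = 0.54/65536 V = 8.2397 µV.
Max error for round-to-nearest is LSB/2 = 4.12 µV.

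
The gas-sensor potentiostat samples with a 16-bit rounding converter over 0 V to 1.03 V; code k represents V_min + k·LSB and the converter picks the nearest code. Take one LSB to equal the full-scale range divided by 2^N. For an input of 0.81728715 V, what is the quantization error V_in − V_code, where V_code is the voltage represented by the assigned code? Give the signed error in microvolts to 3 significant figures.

Full-scale range = 1.03 V. LSB = 1.03 V / 2^16 ≈ 15.72 µV.
Position in LSBs: (0.81728715 − (0)) × 65536/1.03 = 52001.6803; rounding gives k = 52002.
Reconstructed level: 0 + 52002 × 1.03/65536 V = 0.81729217529 V.
V_in − V_code = 0.81728715 − (0.81729217529) = −5.03 µV.

−5.03 µV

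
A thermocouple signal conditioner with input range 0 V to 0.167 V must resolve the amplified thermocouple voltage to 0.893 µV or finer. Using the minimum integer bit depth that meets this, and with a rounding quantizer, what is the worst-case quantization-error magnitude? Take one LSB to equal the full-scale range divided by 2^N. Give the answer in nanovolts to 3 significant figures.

319 nV

Span = 0.167 V.
Levels needed ≥ 0.167/0.893 µV = 187000. 2^18 = 262144 suffices, so N_min = 18.
LSB = 0.167 V ÷ 2^18 = 0.167/262144 V = 0.63705 µV.
Half an LSB is 319 nV.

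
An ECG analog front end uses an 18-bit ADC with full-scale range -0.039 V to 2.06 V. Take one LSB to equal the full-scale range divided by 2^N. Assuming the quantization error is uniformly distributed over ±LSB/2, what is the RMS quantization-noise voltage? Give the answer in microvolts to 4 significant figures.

2.311 µV

The full-scale span is 2.06 − (-0.039) = 2.099 V.
LSB = 2.099 V / 2^18 = 8.00705 µV.
V_rms = LSB/√12 = 8.00705 µV / √12 = 2.311 µV.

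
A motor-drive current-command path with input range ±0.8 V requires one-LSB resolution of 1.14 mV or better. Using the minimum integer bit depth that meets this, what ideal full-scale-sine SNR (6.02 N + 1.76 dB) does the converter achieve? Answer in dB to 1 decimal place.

Full-scale range = 0.8 V − (-0.8 V) = 1.6 V.
1.6 V / 1.14 mV = 1404. Since 2^10 = 1024 and 2^11 = 2048, N = 11.
6.02(11) + 1.76 = 67.98 dB.

68.0 dB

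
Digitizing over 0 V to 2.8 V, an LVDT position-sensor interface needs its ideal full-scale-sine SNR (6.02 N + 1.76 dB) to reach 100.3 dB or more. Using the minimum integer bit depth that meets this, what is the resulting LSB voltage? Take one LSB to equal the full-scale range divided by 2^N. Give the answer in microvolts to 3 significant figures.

Span = 2.8 V.
N ≥ (100.3 − 1.76)/6.02 = 16.369 → N_min = 17.
LSB = 2.8 V / 2^17 = 21.4 µV.

21.4 µV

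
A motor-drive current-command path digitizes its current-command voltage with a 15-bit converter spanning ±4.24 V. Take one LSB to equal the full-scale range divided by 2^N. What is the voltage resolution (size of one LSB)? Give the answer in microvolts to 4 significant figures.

258.8 µV

Full-scale range = 4.24 V − (-4.24 V) = 8.48 V.
There are 2^15 = 32768 steps.
One LSB is 8.48 V / 32768 = 258.8 µV.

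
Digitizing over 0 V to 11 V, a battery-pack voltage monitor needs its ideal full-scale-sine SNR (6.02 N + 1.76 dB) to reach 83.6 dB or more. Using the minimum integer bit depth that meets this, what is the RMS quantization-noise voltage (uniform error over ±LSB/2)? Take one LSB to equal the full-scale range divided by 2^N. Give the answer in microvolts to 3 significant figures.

194 µV

Range is 11 V.
N ≥ (83.6 − 1.76)/6.02 = 13.595 → N_min = 14.
One LSB is 11 V / 16384 = 0.67139 mV.
V_rms = LSB/√12 = 194 µV.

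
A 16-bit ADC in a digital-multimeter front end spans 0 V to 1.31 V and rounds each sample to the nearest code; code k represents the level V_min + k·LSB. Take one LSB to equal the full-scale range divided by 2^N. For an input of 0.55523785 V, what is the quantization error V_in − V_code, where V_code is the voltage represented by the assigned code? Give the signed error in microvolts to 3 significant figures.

V_FS = 1.31 V. LSB = 1.31 V / 2^16 ≈ 19.99 µV.
(0.55523785 − (0)) / LSB = 0.55523785 × 65536/1.31 = 27777.1509. Nearest integer: k = 27777.
V_code = 0 + (27777/65536) × 1.31 = 0.55523483276 V.
V_in − V_code = 0.55523785 − (0.55523483276) = +3.02 µV.

+3.02 µV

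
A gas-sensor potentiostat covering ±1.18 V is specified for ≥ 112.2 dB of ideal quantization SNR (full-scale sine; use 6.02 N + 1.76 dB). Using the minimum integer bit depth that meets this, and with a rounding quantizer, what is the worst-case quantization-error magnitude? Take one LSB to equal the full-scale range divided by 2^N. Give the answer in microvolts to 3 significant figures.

Span: 1.18 V − (-1.18 V) = 2.36 V.
Required N = ⌈(112.2 − 1.76)/6.02⌉ = ⌈18.346⌉ = 19.
LSB = 2.36 V / 2^19 = 4.5013 µV.
|e|_max = LSB/2 = 2.25 µV.

2.25 µV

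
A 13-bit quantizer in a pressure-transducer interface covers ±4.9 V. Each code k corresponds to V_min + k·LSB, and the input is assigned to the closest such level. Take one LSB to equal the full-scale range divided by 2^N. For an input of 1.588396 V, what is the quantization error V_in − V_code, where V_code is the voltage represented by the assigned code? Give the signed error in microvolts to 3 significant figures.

−276 µV

Full-scale range = 4.9 V − (-4.9 V) = 9.8 V. LSB = 9.8 V / 2^13 ≈ 1.196 mV.
(1.588396 − (-4.9)) / LSB = 6.488396 × 8192/9.8 = 5423.7694. Nearest integer: k = 5424.
V_code = V_min + k × range/2^13 = -4.9 + 5424 × 9.8/8192 = 1.588671875 V.
V_in − V_code = 1.588396 − (1.588671875) = −276 µV.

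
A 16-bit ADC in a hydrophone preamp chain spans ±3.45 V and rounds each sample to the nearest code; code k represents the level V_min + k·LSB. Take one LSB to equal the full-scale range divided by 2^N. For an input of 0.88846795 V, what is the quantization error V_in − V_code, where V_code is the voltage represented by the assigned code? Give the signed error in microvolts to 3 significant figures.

−37.6 µV

Full-scale range = 3.45 V − (-3.45 V) = 6.9 V. LSB = 6.9 V / 2^16 ≈ 105.3 µV.
(V_in − V_min)/LSB = (0.88846795 − (-3.45)) × 65536/6.9 = 41206.6428 → nearest code k = 41207.
Reconstructed level: -3.45 + 41207 × 6.9/65536 V = 0.88850555420 V.
V_in − V_code = 0.88846795 − (0.88850555420) = −37.6 µV.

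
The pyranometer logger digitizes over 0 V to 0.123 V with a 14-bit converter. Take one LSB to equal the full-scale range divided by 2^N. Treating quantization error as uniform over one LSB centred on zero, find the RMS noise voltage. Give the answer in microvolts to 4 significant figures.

2.167 µV

Range is 0.123 V.
One LSB is 0.123 V / 16384 = 7.50732 µV.
V_rms = LSB/√12 = 7.50732 µV / √12 = 2.167 µV.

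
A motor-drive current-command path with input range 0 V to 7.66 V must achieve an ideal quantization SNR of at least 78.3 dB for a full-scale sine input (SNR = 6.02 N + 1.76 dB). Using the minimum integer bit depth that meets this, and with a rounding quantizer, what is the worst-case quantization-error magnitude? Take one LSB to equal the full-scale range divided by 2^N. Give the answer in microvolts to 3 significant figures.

468 µV

V_FS = 7.66 V.
Solving 6.02 N ≥ 78.3 − 1.76: N ≥ 12.714. Round up → N = 13.
LSB = 7.66 V ÷ 2^13 = 7.66/8192 V = 0.93506 mV.
|e|_max = LSB/2 = 468 µV.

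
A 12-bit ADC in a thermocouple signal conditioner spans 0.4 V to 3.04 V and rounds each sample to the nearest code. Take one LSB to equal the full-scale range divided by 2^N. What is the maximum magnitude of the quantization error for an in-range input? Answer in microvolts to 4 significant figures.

322.3 µV

Span: 3.04 V − (0.4 V) = 2.64 V.
LSB = 2.64 V ÷ 2^12 = 2.64/4096 V = 0.644531 mV.
|e|_max = LSB/2 = 322.3 µV.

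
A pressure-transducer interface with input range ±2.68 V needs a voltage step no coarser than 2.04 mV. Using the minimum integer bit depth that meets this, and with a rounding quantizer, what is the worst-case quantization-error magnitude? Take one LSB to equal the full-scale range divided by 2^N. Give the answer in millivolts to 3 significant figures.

0.654 mV

Range = 2.68 − (-2.68) = 5.36 V.
5.36 V / 2.04 mV = 2627. Since 2^11 = 2048 and 2^12 = 4096, N = 12.
Step size = 5.36/4096 V = 1.3086 mV.
|e|_max = LSB/2 = 0.654 mV.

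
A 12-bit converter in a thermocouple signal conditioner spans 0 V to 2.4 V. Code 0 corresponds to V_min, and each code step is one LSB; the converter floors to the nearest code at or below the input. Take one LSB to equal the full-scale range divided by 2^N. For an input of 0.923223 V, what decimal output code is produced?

Full-scale range = 2.4 V. LSB = 2.4 V / 2^12 ≈ 0.5859 mV.
code = ⌊(V_in − V_min)/LSB⌋ = ⌊(V_in − V_min) × 2^12 / range⌋
     = ⌊(0.923223 − (0)) × 4096 / 2.4⌋ = ⌊0.923223 × 4096/2.4⌋
     = ⌊1575.634⌋ = 1575.

1575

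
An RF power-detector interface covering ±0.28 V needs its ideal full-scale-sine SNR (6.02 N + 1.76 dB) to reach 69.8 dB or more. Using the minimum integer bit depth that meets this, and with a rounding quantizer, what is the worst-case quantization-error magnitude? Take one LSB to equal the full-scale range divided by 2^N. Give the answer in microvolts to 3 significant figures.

Full-scale range = 0.28 V − (-0.28 V) = 0.56 V.
N ≥ (69.8 − 1.76)/6.02 = 11.302 → N_min = 12.
Step size = 0.56/4096 V = 136.72 µV.
|e|_max = LSB/2 = 68.4 µV.

68.4 µV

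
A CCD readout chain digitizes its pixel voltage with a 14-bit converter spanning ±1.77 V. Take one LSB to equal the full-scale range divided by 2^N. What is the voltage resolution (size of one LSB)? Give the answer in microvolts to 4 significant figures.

The full-scale span is 1.77 − (-1.77) = 3.54 V.
Number of codes = 2^14 = 16384.
Step size = 3.54/16384 V = 216.1 µV.

216.1 µV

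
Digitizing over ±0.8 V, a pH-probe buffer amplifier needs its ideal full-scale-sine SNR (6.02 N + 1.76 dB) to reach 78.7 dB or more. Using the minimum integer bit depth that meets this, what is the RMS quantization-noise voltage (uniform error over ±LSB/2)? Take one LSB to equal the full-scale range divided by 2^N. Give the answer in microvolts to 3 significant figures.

56.4 µV

Range = 0.8 − (-0.8) = 1.6 V.
6.02 N + 1.76 ≥ 78.7 gives N ≥ 12.781, so the minimum integer is 13.
LSB = 1.6 V ÷ 2^13 = 1.6/8192 V = 195.31 µV.
RMS noise = LSB/√12 = 56.4 µV.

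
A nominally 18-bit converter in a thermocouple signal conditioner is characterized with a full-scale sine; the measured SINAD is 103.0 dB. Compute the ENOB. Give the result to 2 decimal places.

Inverting SNR = 6.02 N + 1.76: N_eff = (103.0 − 1.76)/6.02 = 16.8173.

16.82 bits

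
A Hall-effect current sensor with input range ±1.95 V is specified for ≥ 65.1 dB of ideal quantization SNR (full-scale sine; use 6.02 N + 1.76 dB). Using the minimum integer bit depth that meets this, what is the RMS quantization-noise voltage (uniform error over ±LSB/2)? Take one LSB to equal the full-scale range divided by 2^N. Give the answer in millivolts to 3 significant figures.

0.550 mV

Full-scale range = 1.95 V − (-1.95 V) = 3.9 V.
N ≥ (65.1 − 1.76)/6.02 = 10.522 → N_min = 11.
LSB = 3.9 V ÷ 2^11 = 3.9/2048 V = 1.9043 mV.
V_rms = LSB/√12 = 0.550 mV.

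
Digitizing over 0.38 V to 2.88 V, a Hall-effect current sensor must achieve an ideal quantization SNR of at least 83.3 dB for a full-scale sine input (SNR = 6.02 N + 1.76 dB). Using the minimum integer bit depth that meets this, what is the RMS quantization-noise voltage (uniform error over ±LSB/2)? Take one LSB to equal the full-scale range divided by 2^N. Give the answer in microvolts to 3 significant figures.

Range = 2.88 − (0.38) = 2.5 V.
6.02 N + 1.76 ≥ 83.3 gives N ≥ 13.545, so the minimum integer is 14.
LSB = 2.5 V / 2^14 = 152.59 µV.
RMS noise = LSB/√12 = 44.0 µV.

44.0 µV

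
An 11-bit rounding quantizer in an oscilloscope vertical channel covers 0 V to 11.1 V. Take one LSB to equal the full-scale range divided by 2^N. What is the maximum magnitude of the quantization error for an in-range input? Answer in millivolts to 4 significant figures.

2.710 mV

V_FS = 11.1 V.
LSB = 11.1 V ÷ 2^11 = 11.1/2048 V = 5.41992 mV.
A rounding quantizer has |error| ≤ LSB/2 = 2.710 mV.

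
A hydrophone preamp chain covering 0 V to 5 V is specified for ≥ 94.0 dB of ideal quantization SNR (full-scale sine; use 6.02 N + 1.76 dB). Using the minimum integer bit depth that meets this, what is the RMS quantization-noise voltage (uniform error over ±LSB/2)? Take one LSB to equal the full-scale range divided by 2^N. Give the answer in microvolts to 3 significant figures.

Span = 5 V.
Solving 6.02 N ≥ 94.0 − 1.76: N ≥ 15.322. Round up → N = 16.
LSB = 5 V / 2^16 = 76.294 µV.
V_rms = LSB/√12 = 22.0 µV.

22.0 µV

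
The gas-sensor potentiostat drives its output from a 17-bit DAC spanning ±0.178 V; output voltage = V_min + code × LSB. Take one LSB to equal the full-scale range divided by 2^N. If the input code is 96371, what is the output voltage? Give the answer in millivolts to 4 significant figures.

83.75 mV

The full-scale span is 0.178 − (-0.178) = 0.356 V. LSB = 0.356 V / 2^17.
V_out = -0.178 + 96371 × (0.356/131072) V
      = -0.178 V + 0.261750 V = 0.0837498 V.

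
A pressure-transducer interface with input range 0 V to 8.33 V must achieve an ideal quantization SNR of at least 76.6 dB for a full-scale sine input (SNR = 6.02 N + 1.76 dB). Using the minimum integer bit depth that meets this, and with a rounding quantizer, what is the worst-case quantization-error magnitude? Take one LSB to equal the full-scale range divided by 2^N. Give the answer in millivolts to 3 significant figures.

V_FS = 8.33 V.
Solving 6.02 N ≥ 76.6 − 1.76: N ≥ 12.432. Round up → N = 13.
LSB = 8.33 V / 2^13 = 1.0168 mV.
|e|_max = LSB/2 = 0.508 mV.

0.508 mV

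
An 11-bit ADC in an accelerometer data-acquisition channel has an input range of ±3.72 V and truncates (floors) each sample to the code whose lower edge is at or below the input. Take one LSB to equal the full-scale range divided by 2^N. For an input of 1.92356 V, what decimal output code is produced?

Range = 3.72 − (-3.72) = 7.44 V. LSB = 7.44 V / 2^11 ≈ 3.633 mV.
code = ⌊(V_in − V_min)/LSB⌋ = ⌊(V_in − V_min) × 2^11 / range⌋
     = ⌊(1.92356 − (-3.72)) × 2048 / 7.44⌋ = ⌊5.64356 × 2048/7.44⌋
     = ⌊1553.496⌋ = 1553.

1553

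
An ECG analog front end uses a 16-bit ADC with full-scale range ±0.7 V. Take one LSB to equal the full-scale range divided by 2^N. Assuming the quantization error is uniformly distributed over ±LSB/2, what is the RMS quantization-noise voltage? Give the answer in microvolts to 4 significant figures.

Range = 0.7 − (-0.7) = 1.4 V.
LSB = 1.4 V / 2^16 = 21.3623 µV.
RMS of a uniform error over width LSB is LSB/√12 = 6.167 µV.

6.167 µV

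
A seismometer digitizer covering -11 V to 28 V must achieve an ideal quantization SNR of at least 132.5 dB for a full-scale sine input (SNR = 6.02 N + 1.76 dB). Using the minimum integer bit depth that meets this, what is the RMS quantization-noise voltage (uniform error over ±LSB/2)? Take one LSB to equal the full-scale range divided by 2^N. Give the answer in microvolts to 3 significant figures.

2.68 µV

The full-scale span is 28 − (-11) = 39 V.
N ≥ (132.5 − 1.76)/6.02 = 21.718 → N_min = 22.
LSB = 39 V ÷ 2^22 = 39/4194304 V = 9.2983 µV.
V_rms = LSB/√12 = 2.68 µV.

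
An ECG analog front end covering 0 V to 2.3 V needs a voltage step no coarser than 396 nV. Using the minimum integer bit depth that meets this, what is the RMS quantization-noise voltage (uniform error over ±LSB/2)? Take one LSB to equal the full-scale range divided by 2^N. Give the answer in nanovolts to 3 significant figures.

Full-scale range = 2.3 V.
Levels needed ≥ 2.3/396 nV = 5.808e6. 2^23 = 8388608 suffices, so N_min = 23.
One LSB is 2.3 V / 8388608 = 274.18 nV.
σ_q = LSB/√12 = 274.18 nV/3.4641 = 79.1 nV.

79.1 nV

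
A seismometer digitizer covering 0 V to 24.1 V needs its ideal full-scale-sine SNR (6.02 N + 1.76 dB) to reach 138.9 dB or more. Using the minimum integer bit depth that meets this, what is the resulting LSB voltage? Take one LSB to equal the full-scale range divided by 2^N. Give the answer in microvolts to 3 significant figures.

2.87 µV

Span = 24.1 V.
6.02 N + 1.76 ≥ 138.9 gives N ≥ 22.781, so the minimum integer is 23.
LSB = 24.1 V / 2^23 = 2.87 µV.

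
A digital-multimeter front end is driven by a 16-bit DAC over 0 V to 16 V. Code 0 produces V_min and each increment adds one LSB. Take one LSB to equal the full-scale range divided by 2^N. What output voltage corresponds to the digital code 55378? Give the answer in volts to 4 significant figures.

V_FS = 16 V. LSB = 16 V / 2^16.
V_out = 0 + 55378 × (16/65536) V
      = 0 + 13.5200 = 13.5200 V.

13.52 V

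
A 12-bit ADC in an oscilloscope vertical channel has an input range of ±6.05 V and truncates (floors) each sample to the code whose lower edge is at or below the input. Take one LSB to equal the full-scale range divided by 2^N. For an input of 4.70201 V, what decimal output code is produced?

3639

Range = 6.05 − (-6.05) = 12.1 V. LSB = 12.1 V / 2^12 ≈ 2.954 mV.
code = ⌊(V_in − V_min)/LSB⌋ = ⌊(V_in − V_min) × 2^12 / range⌋
     = ⌊(4.70201 − (-6.05)) × 4096 / 12.1⌋ = ⌊10.75201 × 4096/12.1⌋
     = ⌊3639.689⌋ = 3639.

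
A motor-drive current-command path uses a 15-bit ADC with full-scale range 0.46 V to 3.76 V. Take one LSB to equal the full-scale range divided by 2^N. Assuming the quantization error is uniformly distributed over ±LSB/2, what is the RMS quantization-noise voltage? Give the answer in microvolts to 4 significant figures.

29.07 µV

The full-scale span is 3.76 − (0.46) = 3.3 V.
LSB = 3.3 V / 2^15 = 100.708 µV.
For a uniform distribution on [−LSB/2, +LSB/2], V_rms = LSB/√12 = 100.708 µV/3.4641 = 29.07 µV.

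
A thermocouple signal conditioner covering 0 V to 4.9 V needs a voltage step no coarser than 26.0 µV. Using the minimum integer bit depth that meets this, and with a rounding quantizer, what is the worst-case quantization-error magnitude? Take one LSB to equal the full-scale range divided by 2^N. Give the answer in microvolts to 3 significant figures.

Span = 4.9 V.
Need 2^N ≥ 4.9 V / 26.0 µV = 188500 → N_min = 18.
LSB = 4.9 V / 2^18 = 18.692 µV.
Max error for round-to-nearest is LSB/2 = 9.35 µV.

9.35 µV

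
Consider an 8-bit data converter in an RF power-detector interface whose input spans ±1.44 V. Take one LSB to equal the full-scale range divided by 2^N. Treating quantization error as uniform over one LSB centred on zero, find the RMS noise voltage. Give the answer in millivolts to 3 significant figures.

3.25 mV

Full-scale range = 1.44 V − (-1.44 V) = 2.88 V.
LSB = 2.88 V / 2^8 = 11.250 mV.
For a uniform distribution on [−LSB/2, +LSB/2], V_rms = LSB/√12 = 11.250 mV/3.4641 = 3.25 mV.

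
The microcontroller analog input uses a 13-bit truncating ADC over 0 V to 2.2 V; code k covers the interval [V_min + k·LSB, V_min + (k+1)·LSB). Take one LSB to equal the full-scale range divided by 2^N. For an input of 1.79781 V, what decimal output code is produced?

Range is 2.2 V. LSB = 2.2 V / 2^13 ≈ 268.6 µV.
V_in − V_min = 1.79781 − (0) = 1.79781 V.
Divide by LSB: 1.79781 × 8192/2.2 = 6694.3907.
Truncating gives code 6694.

6694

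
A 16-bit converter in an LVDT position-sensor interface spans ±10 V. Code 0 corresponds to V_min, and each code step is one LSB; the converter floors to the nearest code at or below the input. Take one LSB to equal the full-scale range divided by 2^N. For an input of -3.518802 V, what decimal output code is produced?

21237

Range = 10 − (-10) = 20 V. LSB = 20 V / 2^16 ≈ 305.2 µV.
code = ⌊(V_in − V_min)/LSB⌋ = ⌊(V_in − V_min) × 2^16 / range⌋
     = ⌊(-3.518802 − (-10)) × 65536 / 20⌋ = ⌊6.481198 × 65536/20⌋
     = ⌊21237.590⌋ = 21237.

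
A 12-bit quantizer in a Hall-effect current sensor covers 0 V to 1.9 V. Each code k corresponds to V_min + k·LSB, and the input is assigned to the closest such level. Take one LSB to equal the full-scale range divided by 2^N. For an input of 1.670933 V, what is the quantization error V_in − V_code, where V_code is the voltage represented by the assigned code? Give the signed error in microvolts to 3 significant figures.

+83.4 µV

V_FS = 1.9 V. LSB = 1.9 V / 2^12 ≈ 463.9 µV.
Position in LSBs: (1.670933 − (0)) × 4096/1.9 = 3602.1798; rounding gives k = 3602.
V_code = V_min + k × range/2^12 = 0 + 3602 × 1.9/4096 = 1.670849609 V.
V_in − V_code = 1.670933 − (1.670849609) = +83.4 µV.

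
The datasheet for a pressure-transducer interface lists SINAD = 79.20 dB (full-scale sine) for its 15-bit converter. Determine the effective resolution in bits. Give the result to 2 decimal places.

12.86 bits

(79.20 − 1.76) / 6.02 = 77.44/6.02 = 12.8638 effective bits.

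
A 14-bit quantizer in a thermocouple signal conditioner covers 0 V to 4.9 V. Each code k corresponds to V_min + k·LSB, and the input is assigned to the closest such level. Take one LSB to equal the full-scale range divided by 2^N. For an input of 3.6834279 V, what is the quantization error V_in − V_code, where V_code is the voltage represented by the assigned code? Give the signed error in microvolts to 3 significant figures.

+53.9 µV

Range is 4.9 V. LSB = 4.9 V / 2^14 ≈ 299.1 µV.
(V_in − V_min)/LSB = (3.6834279 − (0)) × 16384/4.9 = 12316.1801 → nearest code k = 12316.
V_code = 0 + (12316/16384) × 4.9 = 3.6833740234 V.
V_in − V_code = 3.6834279 − (3.6833740234) = +53.9 µV.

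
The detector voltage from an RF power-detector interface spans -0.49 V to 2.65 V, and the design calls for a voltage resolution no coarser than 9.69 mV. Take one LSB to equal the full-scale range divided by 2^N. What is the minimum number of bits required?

The full-scale span is 2.65 − (-0.49) = 3.14 V.
Levels needed ≥ 3.14/9.69 mV = 324.0. 2^9 = 512 suffices, so N_min = 9.

9 bits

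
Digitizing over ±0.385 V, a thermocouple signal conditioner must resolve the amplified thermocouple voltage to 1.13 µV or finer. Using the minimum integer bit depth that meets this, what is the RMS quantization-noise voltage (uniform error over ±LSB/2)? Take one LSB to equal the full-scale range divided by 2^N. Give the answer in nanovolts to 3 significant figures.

Range = 0.385 − (-0.385) = 0.77 V.
Levels needed ≥ 0.77/1.13 µV = 681400. 2^20 = 1048576 suffices, so N_min = 20.
LSB = 0.77 V ÷ 2^20 = 0.77/1048576 V = 0.73433 µV.
RMS noise = LSB/√12 = 212 nV.

212 nV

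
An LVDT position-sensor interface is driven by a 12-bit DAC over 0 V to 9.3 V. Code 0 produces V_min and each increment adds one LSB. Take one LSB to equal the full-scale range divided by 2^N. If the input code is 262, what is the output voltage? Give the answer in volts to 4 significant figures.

0.5949 V

Range is 9.3 V. LSB = 9.3 V / 2^12.
Output = V_min + (262/4096) × range = 0 + 0.0639648 × 9.3 V
      = 0 V + 0.594873 V = 0.594873 V.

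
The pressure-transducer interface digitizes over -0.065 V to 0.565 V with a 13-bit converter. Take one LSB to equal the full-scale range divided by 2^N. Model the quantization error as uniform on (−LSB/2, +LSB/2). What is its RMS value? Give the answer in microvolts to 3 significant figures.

22.2 µV

Span: 0.565 V − (-0.065 V) = 0.63 V.
One LSB is 0.63 V / 8192 = 76.904 µV.
For a uniform distribution on [−LSB/2, +LSB/2], V_rms = LSB/√12 = 76.904 µV/3.4641 = 22.2 µV.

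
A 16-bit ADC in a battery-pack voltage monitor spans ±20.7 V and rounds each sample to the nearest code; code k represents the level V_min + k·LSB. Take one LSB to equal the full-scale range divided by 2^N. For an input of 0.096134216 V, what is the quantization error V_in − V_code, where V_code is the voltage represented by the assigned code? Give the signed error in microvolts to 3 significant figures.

The full-scale span is 20.7 − (-20.7) = 41.4 V. LSB = 41.4 V / 2^16 ≈ 0.6317 mV.
(0.096134216 − (-20.7)) / LSB = 20.796134216 × 65536/41.4 = 32920.1800. Nearest integer: k = 32920.
V_code = -20.7 + (32920/65536) × 41.4 = 0.096020507813 V.
e = 0.096134216 − (0.096020507813) = +114 µV.

+114 µV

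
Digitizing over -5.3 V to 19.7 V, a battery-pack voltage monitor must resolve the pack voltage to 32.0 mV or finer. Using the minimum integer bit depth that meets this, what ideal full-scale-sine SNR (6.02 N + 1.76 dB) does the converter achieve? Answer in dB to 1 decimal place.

62.0 dB

The full-scale span is 19.7 − (-5.3) = 25 V.
25 V / 32.0 mV = 781.2. Since 2^9 = 512 and 2^10 = 1024, N = 10.
Ideal SNR at N = 10: 6.02·10 + 1.76 = 62.0 dB.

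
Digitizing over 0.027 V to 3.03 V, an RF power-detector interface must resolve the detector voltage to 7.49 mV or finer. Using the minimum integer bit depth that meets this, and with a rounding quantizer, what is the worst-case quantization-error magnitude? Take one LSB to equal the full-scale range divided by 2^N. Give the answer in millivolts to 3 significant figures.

Span: 3.03 V − (0.027 V) = 3.003 V.
Required number of levels: 3.003/7.49 mV = 400.93; smallest N with 2^N ≥ that is 9.
LSB = 3.003 V / 2^9 = 5.8652 mV.
Half an LSB is 2.93 mV.

2.93 mV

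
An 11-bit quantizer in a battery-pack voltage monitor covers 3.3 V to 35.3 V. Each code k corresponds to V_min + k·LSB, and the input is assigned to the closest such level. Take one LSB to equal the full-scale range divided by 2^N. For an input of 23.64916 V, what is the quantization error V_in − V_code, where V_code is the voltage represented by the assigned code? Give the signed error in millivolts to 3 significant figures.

+5.41 mV

Span: 35.3 V − (3.3 V) = 32 V. LSB = 32 V / 2^11 ≈ 15.63 mV.
(23.64916 − (3.3)) / LSB = 20.34916 × 2048/32 = 1302.3462. Nearest integer: k = 1302.
V_code = V_min + k × range/2^11 = 3.3 + 1302 × 32/2048 = 23.64375000 V.
V_in − V_code = 23.64916 − (23.64375000) = +5.41 mV.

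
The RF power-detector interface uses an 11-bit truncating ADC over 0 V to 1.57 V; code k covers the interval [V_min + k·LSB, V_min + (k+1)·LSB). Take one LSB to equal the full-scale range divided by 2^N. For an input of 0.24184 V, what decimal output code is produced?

Range is 1.57 V. LSB = 1.57 V / 2^11 ≈ 0.7666 mV.
V_in − V_min = 0.24184 − (0) = 0.24184 V.
Divide by LSB: 0.24184 × 2048/1.57 = 315.4703.
Truncating gives code 315.

315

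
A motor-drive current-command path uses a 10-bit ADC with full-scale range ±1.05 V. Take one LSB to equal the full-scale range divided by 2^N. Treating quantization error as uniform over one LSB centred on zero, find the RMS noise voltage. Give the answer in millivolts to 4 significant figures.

Span: 1.05 V − (-1.05 V) = 2.1 V.
LSB = 2.1 V / 2^10 = 2.05078 mV.
σ_q = LSB/√12 = 2.05078 mV/3.4641 = 0.5920 mV.

0.5920 mV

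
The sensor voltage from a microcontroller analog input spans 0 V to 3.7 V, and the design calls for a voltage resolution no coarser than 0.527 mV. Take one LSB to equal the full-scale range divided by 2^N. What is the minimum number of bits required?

13 bits

Range is 3.7 V.
Levels needed ≥ 3.7/0.527 mV = 7021. 2^13 = 8192 suffices, so N_min = 13.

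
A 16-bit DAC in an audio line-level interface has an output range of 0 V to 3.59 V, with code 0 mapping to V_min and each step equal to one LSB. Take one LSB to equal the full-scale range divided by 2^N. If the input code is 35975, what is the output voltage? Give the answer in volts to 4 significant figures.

1.971 V

Full-scale range = 3.59 V. LSB = 3.59 V / 2^16.
V_out = V_min + code × LSB = 0 V + 35975 × 3.59 V / 65536
      = 0 V + 1.97068 V = 1.97068 V.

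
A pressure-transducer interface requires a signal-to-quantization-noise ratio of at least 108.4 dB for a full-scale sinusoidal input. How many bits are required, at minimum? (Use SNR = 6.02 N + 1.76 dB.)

6.02 N + 1.76 ≥ 108.4 gives N ≥ 17.714, so the minimum integer is 18.

18 bits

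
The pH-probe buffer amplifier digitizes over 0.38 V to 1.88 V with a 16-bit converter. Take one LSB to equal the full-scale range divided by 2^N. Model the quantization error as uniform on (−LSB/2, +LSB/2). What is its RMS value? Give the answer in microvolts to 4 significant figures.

6.607 µV

Full-scale range = 1.88 V − (0.38 V) = 1.5 V.
LSB = 1.5 V ÷ 2^16 = 1.5/65536 V = 22.8882 µV.
V_rms = LSB/√12 = 22.8882 µV / √12 = 6.607 µV.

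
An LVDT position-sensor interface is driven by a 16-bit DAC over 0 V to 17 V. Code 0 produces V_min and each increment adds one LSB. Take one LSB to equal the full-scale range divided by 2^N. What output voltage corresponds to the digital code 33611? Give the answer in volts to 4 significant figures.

8.719 V

V_FS = 17 V. LSB = 17 V / 2^16.
Output = V_min + (33611/65536) × range = 0 + 0.512863 × 17 V
      = 0 V + 8.71867 V = 8.71867 V.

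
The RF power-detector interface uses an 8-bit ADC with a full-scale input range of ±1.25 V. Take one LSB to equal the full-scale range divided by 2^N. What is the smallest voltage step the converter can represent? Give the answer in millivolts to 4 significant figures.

9.766 mV

Range = 1.25 − (-1.25) = 2.5 V.
2^8 = 256 levels.
One LSB is 2.5 V / 256 = 9.766 mV.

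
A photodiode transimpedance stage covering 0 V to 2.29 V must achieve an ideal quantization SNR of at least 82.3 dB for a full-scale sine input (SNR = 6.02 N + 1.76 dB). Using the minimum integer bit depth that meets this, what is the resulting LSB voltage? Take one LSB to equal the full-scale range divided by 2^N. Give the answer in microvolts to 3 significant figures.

V_FS = 2.29 V.
N ≥ (82.3 − 1.76)/6.02 = 13.379 → N_min = 14.
One LSB is 2.29 V / 16384 = 140 µV.

140 µV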